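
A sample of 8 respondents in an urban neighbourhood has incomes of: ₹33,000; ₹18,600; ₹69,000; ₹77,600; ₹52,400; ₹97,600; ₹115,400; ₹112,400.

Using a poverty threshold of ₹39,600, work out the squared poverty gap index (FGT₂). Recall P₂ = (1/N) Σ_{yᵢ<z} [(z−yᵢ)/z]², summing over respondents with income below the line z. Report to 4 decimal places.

0.0386

Poor units: ₹18,600, ₹33,000 (q = 2 of N = 8).
Normalized shortfalls: (39600−18600)/39600 = 0.5303; (39600−33000)/39600 = 0.1667.
Squared: 0.2812; 0.0278.
Sum = 0.308999; P₂ = 0.308999 / 8 = 0.0386.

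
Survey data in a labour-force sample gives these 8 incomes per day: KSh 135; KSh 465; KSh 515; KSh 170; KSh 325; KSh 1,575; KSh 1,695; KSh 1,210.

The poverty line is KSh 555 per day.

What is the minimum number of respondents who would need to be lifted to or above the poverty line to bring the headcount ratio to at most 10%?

Currently q = 5 of N = 8 are below the line (H = 0.625).
A headcount ratio of at most 10% allows at most ⌊0.10 × 8⌋ = 0 poor respondents.
So at least 5 − 0 = 5 must be lifted.

5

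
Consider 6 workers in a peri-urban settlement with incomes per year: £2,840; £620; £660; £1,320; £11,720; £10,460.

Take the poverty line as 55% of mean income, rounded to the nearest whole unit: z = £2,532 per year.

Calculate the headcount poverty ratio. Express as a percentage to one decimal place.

3 of the 6 workers have income below £2,532.
H = 3/6 = 50.0%.

50.0%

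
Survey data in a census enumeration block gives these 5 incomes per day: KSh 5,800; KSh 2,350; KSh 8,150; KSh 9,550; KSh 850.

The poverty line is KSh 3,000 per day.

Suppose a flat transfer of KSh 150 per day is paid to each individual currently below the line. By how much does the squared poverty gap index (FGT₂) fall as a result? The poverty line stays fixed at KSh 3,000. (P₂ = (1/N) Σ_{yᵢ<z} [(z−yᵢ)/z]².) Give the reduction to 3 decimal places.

0.018

Before: below the line — KSh 850, KSh 2,350; squared poverty gap index (FGT₂) = 0.11211.
After the KSh 150 transfer: below the line — KSh 1,000, KSh 2,500; squared poverty gap index (FGT₂) = 0.09444.
Reduction = 0.11211 − 0.09444 = 0.018.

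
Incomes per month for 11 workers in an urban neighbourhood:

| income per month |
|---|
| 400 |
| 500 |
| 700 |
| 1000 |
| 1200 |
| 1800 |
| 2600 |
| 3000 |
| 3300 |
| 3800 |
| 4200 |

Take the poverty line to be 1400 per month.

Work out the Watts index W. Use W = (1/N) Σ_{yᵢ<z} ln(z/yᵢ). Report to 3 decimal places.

Below z: 400, 500, 700, 1000, 1200 (q = 5 of N = 11).
Log shortfalls: ln(1400/400) = 1.2528; ln(1400/500) = 1.0296; ln(1400/700) = 0.6931; ln(1400/1000) = 0.3365; ln(1400/1200) = 0.1542.
W = 3.466152 / 11 = 0.315.

0.315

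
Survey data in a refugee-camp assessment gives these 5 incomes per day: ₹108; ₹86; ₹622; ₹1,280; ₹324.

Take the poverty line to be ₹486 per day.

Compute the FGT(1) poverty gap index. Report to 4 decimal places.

0.3868

Below z: ₹86, ₹108, ₹324 (q = 3 of N = 5).
Shortfall ratios: (486−86)/486 = 0.8230; (486−108)/486 = 0.7778; (486−324)/486 = 0.3333.
Sum of shortfalls = 1.934156; P₁ averages over all N: 1.934156 / 5 = 0.3868.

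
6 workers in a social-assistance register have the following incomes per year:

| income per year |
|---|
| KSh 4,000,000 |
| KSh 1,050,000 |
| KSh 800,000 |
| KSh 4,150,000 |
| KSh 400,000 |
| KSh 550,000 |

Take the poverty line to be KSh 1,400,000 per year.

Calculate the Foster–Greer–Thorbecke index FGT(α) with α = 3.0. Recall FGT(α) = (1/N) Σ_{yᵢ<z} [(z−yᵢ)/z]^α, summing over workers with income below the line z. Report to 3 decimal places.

0.114

Poor units: KSh 400,000, KSh 550,000, KSh 800,000, KSh 1,050,000 (q = 4 of N = 6).
Gap ratios (z−y)/z: (1400000−400000)/1400000 = 0.7143; (1400000−550000)/1400000 = 0.6071; (1400000−800000)/1400000 = 0.4286; (1400000−1050000)/1400000 = 0.2500.
Raised to α = 3.0: 0.36443; 0.22381; 0.07872; 0.01562.
Sum = 0.682580; FGT(3.0) = 0.682580 / 6 = 0.114.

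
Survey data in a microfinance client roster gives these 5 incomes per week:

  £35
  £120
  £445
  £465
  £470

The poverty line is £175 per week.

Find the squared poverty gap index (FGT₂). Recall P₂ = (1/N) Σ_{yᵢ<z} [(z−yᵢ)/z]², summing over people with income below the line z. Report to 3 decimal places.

0.148

Below the line: £35, £120 (q = 2 of N = 5).
Relative gaps: (175−35)/175 = 0.8000; (175−120)/175 = 0.3143.
Squared: 0.6400; 0.0988.
Sum = 0.738776; P₂ = 0.738776 / 5 = 0.148.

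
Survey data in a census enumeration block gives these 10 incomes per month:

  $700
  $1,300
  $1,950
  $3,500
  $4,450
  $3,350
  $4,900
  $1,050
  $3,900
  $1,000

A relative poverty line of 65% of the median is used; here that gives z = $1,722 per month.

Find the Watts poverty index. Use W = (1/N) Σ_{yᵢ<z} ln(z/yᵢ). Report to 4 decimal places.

Poor units: $700, $1,000, $1,050, $1,300 (q = 4 of N = 10).
ln(z/y) terms: ln(1722/700) = 0.9002; ln(1722/1000) = 0.5435; ln(1722/1050) = 0.4947; ln(1722/1300) = 0.2811.
W = 2.219466 / 10 = 0.2219.

0.2219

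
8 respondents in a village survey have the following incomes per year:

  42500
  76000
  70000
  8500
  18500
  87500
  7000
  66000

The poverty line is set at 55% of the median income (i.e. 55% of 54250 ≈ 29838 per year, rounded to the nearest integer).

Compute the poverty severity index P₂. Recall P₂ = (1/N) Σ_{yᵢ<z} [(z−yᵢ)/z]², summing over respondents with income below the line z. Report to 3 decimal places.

0.155

Incomes under z: 7000, 8500, 18500 (q = 3 of N = 8).
Relative gaps: (29838−7000)/29838 = 0.7654; (29838−8500)/29838 = 0.7151; (29838−18500)/29838 = 0.3800.
Squared: 0.5858; 0.5114; 0.1444.
Sum = 1.241634; P₂ = 1.241634 / 8 = 0.155.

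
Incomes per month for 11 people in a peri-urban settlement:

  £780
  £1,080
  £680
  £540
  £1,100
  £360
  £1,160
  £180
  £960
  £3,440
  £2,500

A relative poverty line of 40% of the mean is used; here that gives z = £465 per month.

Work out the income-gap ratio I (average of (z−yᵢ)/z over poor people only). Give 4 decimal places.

Below z: £180, £360 (q = 2 of N = 11).
Relative gaps: 0.6129, 0.2258; sum = 0.838710.
I averages over the q = 2 poor units only: 0.838710 / 2 = 0.4194.

0.4194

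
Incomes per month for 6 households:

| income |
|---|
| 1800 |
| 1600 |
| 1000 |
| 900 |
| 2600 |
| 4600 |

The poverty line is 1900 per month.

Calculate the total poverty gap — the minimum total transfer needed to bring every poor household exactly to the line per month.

2300

Below z: 900, 1000, 1600, 1800 (q = 4 of N = 6).
Individual gaps: 1900−900 = 1000; 1900−1000 = 900; 1900−1600 = 300; 1900−1800 = 100.
Aggregate gap = 2300.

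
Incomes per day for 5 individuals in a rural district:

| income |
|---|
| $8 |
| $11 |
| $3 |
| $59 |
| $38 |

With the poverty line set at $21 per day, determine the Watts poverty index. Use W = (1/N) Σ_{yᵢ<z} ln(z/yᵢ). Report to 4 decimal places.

0.7115

Poor units: $3, $8, $11 (q = 3 of N = 5).
ln(z/y) terms: ln(21/3) = 1.9459; ln(21/8) = 0.9651; ln(21/11) = 0.6466.
W = 3.557618 / 5 = 0.7115.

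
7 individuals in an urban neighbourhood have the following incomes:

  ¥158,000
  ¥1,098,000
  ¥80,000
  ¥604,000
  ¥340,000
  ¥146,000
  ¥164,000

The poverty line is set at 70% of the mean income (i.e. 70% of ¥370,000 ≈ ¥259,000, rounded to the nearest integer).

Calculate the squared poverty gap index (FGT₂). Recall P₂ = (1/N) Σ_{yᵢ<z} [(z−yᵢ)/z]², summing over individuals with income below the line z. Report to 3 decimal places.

0.136

Incomes under z: ¥80,000, ¥146,000, ¥158,000, ¥164,000 (q = 4 of N = 7).
Relative gaps: (259000−80000)/259000 = 0.6911; (259000−146000)/259000 = 0.4363; (259000−158000)/259000 = 0.3900; (259000−164000)/259000 = 0.3668.
Squared: 0.4776; 0.1904; 0.1521; 0.1345.
Sum = 0.954607; P₂ = 0.954607 / 7 = 0.136.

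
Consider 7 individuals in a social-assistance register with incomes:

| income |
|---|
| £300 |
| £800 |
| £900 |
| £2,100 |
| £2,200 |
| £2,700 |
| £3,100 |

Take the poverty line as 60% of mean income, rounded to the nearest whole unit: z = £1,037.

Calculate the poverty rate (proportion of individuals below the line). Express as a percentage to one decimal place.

3 of the 7 individuals have income below £1,037.
H = 3/7 = 42.9%.

42.9%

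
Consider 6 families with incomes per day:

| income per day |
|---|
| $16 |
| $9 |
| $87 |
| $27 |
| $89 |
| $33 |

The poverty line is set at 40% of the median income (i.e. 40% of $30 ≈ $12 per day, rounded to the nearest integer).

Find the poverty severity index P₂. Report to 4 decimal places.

Below the line: $9 (q = 1 of N = 6).
Shortfall ratios: (12−9)/12 = 0.2500.
Squared: 0.0625.
Sum = 0.062500; P₂ = 0.062500 / 6 = 0.0104.

0.0104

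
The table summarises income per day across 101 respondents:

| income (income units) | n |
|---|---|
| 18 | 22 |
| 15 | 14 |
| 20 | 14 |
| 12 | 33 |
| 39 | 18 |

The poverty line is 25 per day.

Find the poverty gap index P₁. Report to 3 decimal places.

Incomes under z: 33×12, 14×15, 22×18, 14×20 (q = 83 of N = 101).
Shortfall ratios: (25−12)/25 = 0.5200 (×33); (25−15)/25 = 0.4000 (×14); (25−18)/25 = 0.2800 (×22); (25−20)/25 = 0.2000 (×14).
Σ = 31.720000. Dividing by the full population N = 101 gives P₁ = 0.314.

0.314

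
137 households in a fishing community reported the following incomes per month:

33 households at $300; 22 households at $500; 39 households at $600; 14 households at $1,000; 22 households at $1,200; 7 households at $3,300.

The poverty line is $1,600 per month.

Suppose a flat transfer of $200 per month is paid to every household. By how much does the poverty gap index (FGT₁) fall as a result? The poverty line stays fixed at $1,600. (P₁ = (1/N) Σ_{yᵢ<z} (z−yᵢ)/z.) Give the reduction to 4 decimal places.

Before: below the line — 33×$300, 22×$500, 39×$600, 14×$1,000, 22×$1,200; poverty gap index (FGT₁) = 0.562500.
After the $200 transfer: below the line — 33×$500, 22×$700, 39×$800, 14×$1,200, 22×$1,400; poverty gap index (FGT₁) = 0.443887.
Reduction = 0.562500 − 0.443887 = 0.1186.

0.1186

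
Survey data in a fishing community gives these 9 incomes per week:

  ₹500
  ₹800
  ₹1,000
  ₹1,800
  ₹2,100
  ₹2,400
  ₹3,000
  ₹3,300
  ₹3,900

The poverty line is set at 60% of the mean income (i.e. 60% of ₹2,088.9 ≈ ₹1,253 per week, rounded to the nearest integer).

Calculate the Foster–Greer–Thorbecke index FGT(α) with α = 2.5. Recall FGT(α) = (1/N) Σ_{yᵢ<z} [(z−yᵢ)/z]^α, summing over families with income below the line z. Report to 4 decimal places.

0.0419

Below z: ₹500, ₹800, ₹1,000 (q = 3 of N = 9).
Relative gaps: (1253−500)/1253 = 0.6010; (1253−800)/1253 = 0.3615; (1253−1000)/1253 = 0.2019.
Raised to α = 2.5: 0.27997; 0.07859; 0.01832.
Sum = 0.376879; FGT(2.5) = 0.376879 / 9 = 0.0419.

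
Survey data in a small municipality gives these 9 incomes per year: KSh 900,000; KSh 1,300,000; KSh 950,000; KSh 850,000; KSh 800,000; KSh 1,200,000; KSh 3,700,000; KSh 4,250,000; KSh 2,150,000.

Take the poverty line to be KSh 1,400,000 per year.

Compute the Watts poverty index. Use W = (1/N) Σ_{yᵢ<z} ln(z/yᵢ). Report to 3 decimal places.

Incomes under z: KSh 800,000, KSh 850,000, KSh 900,000, KSh 950,000, KSh 1,200,000, KSh 1,300,000 (q = 6 of N = 9).
ln(z/y) terms: ln(1400000/800000) = 0.5596; ln(1400000/850000) = 0.4990; ln(1400000/900000) = 0.4418; ln(1400000/950000) = 0.3878; ln(1400000/1200000) = 0.1542; ln(1400000/1300000) = 0.0741.
W = 2.116464 / 9 = 0.235.

0.235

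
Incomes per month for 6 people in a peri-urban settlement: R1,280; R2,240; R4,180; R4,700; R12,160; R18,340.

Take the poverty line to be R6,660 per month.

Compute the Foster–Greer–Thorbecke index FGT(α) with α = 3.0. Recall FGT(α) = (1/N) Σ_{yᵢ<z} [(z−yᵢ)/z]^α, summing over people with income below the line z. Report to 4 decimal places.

Poor units: R1,280, R2,240, R4,180, R4,700 (q = 4 of N = 6).
Normalized shortfalls: (6660−1280)/6660 = 0.8078; (6660−2240)/6660 = 0.6637; (6660−4180)/6660 = 0.3724; (6660−4700)/6660 = 0.2943.
Raised to α = 3.0: 0.52714; 0.29231; 0.05163; 0.02549.
Sum = 0.896570; FGT(3.0) = 0.896570 / 6 = 0.1494.

0.1494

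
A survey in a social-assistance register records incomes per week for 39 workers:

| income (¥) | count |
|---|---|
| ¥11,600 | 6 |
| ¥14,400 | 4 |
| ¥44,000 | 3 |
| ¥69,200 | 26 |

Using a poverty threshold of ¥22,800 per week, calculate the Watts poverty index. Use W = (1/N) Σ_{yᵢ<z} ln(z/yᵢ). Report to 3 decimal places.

0.151

Below z: 6×¥11,600, 4×¥14,400 (q = 10 of N = 39).
Log gaps: ln(22800/11600) = 0.6758 (×6); ln(22800/14400) = 0.4595 (×4).
W = 5.892662 / 39 = 0.151.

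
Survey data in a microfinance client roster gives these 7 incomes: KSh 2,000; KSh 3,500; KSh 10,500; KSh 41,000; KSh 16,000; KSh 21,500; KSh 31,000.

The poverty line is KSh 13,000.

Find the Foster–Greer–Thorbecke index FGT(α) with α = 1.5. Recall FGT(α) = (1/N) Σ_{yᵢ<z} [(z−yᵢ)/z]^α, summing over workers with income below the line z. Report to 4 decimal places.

Poor units: KSh 2,000, KSh 3,500, KSh 10,500 (q = 3 of N = 7).
Normalized shortfalls: (13000−2000)/13000 = 0.8462; (13000−3500)/13000 = 0.7308; (13000−10500)/13000 = 0.1923.
Raised to α = 1.5: 0.77835; 0.62470; 0.08433.
Sum = 1.487379; FGT(1.5) = 1.487379 / 7 = 0.2125.

0.2125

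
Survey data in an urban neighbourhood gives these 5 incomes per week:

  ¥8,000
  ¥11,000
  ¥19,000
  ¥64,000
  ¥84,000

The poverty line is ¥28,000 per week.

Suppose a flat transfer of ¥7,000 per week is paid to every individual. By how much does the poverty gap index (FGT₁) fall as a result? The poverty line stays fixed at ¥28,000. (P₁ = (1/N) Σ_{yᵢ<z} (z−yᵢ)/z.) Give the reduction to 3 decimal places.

0.150

Before: below the line — ¥8,000, ¥11,000, ¥19,000; poverty gap index (FGT₁) = 0.32857.
After the ¥7,000 transfer: below the line — ¥15,000, ¥18,000, ¥26,000; poverty gap index (FGT₁) = 0.17857.
Reduction = 0.32857 − 0.17857 = 0.150.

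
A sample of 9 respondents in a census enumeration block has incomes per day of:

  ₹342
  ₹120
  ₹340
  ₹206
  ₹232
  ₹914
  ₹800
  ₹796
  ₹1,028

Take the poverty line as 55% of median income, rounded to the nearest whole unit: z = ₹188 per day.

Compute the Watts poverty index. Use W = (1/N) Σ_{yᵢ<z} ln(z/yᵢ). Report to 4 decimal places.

0.0499

Poor units: ₹120 (q = 1 of N = 9).
Log gaps: ln(188/120) = 0.4490.
W = 0.448950 / 9 = 0.0499.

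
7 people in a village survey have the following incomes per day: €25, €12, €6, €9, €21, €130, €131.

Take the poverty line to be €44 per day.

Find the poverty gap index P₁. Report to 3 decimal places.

0.477

Below z: €6, €9, €12, €21, €25 (q = 5 of N = 7).
Shortfall ratios: (44−6)/44 = 0.8636; (44−9)/44 = 0.7955; (44−12)/44 = 0.7273; (44−21)/44 = 0.5227; (44−25)/44 = 0.4318.
Sum of shortfalls = 3.340909; P₁ averages over all N: 3.340909 / 7 = 0.477.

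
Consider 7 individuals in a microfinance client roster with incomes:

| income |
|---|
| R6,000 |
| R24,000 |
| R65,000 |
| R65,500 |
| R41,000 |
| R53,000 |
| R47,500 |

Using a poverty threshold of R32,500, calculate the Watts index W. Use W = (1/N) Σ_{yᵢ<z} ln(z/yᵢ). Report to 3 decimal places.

Incomes under z: R6,000, R24,000 (q = 2 of N = 7).
Log gaps: ln(32500/6000) = 1.6895; ln(32500/24000) = 0.3032.
W = 1.992667 / 7 = 0.285.

0.285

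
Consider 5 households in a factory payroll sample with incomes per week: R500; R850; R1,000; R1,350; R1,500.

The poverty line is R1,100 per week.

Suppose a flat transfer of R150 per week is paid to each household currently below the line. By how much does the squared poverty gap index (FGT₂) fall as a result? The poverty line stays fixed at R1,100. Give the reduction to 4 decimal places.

Before: below the line — R500, R850, R1,000; squared poverty gap index (FGT₂) = 0.071488.
After the R150 transfer: below the line — R650, R1,000; squared poverty gap index (FGT₂) = 0.035124.
Reduction = 0.071488 − 0.035124 = 0.0364.

0.0364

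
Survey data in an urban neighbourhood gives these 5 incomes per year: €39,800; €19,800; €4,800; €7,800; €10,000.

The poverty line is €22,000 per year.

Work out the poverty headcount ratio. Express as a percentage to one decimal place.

4 of the 5 people have income below €22,000.
H = 4/5 = 80.0%.

80.0%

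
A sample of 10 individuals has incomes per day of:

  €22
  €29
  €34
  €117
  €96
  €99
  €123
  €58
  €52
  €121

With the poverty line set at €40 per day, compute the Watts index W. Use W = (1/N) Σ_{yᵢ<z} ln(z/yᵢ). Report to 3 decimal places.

0.108

Below z: €22, €29, €34 (q = 3 of N = 10).
ln(z/y) terms: ln(40/22) = 0.5978; ln(40/29) = 0.3216; ln(40/34) = 0.1625.
W = 1.081940 / 10 = 0.108.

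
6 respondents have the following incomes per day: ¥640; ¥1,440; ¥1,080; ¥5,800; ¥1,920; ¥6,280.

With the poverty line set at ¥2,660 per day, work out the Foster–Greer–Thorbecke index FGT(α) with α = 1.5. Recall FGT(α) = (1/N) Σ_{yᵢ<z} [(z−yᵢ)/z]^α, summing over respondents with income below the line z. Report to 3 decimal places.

Below the line: ¥640, ¥1,080, ¥1,440, ¥1,920 (q = 4 of N = 6).
Shortfall ratios: (2660−640)/2660 = 0.7594; (2660−1080)/2660 = 0.5940; (2660−1440)/2660 = 0.4586; (2660−1920)/2660 = 0.2782.
Raised to α = 1.5: 0.66177; 0.45779; 0.31061; 0.14673.
Sum = 1.576896; FGT(1.5) = 1.576896 / 6 = 0.263.

0.263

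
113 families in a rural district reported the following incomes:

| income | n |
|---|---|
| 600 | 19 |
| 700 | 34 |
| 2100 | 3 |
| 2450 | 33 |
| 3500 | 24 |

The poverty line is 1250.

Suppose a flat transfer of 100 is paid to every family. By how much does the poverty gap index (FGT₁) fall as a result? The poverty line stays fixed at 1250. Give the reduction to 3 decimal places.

0.038

Before: below the line — 19×600, 34×700; poverty gap index (FGT₁) = 0.21982.
After the 100 transfer: below the line — 19×700, 34×800; poverty gap index (FGT₁) = 0.18230.
Reduction = 0.21982 − 0.18230 = 0.038.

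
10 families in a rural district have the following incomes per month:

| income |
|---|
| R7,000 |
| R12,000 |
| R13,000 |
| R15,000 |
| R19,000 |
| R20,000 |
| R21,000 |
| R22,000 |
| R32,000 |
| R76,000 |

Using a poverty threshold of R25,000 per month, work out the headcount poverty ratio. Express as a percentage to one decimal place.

8 of the 10 families have income below R25,000.
H = 8/10 = 80.0%.

80.0%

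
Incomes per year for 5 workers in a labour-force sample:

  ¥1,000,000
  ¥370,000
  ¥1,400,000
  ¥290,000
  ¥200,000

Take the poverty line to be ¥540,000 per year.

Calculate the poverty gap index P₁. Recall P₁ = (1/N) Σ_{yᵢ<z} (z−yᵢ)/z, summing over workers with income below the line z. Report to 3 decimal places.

0.281

Below z: ¥200,000, ¥290,000, ¥370,000 (q = 3 of N = 5).
Gap ratios (z−y)/z: (540000−200000)/540000 = 0.6296; (540000−290000)/540000 = 0.4630; (540000−370000)/540000 = 0.3148.
Σ = 1.407407. Dividing by the full population N = 5 gives P₁ = 0.281.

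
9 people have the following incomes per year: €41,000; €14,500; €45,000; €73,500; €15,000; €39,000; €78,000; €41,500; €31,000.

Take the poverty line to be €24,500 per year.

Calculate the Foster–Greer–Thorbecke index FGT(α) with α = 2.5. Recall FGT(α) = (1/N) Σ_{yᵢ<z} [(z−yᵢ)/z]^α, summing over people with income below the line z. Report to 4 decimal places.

Below the line: €14,500, €15,000 (q = 2 of N = 9).
Normalized shortfalls: (24500−14500)/24500 = 0.4082; (24500−15000)/24500 = 0.3878.
Raised to α = 2.5: 0.10644; 0.09363.
Sum = 0.200061; FGT(2.5) = 0.200061 / 9 = 0.0222.

0.0222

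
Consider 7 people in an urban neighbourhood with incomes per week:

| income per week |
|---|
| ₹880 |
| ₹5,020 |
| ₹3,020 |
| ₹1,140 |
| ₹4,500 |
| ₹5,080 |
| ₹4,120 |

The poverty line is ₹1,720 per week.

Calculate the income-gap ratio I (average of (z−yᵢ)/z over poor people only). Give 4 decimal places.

Poor units: ₹880, ₹1,140 (q = 2 of N = 7).
Relative gaps: 0.4884, 0.3372; sum = 0.825581.
I averages over the q = 2 poor units only: 0.825581 / 2 = 0.4128.

0.4128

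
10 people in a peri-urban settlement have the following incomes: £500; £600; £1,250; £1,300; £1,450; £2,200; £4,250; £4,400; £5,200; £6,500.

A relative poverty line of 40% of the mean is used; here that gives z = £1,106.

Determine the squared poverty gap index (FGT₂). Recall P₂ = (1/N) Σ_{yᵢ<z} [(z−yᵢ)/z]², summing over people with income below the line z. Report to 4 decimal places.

0.0510

Incomes under z: £500, £600 (q = 2 of N = 10).
Normalized shortfalls: (1106−500)/1106 = 0.5479; (1106−600)/1106 = 0.4575.
Squared: 0.3002; 0.2093.
Sum = 0.509527; P₂ = 0.509527 / 10 = 0.0510.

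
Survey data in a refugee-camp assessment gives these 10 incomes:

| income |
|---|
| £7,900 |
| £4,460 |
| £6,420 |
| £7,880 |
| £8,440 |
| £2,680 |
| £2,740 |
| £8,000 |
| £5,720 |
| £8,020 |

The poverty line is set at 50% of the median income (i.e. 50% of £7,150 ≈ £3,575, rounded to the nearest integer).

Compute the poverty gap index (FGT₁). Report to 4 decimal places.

Below the line: £2,680, £2,740 (q = 2 of N = 10).
Relative gaps: (3575−2680)/3575 = 0.2503; (3575−2740)/3575 = 0.2336.
Σ = 0.483916. Dividing by the full population N = 10 gives P₁ = 0.0484.

0.0484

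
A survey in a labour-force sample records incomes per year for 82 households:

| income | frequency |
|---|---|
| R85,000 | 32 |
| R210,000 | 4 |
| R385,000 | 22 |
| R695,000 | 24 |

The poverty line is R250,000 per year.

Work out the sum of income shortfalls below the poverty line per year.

R5,440,000

Below z: 32×R85,000, 4×R210,000 (q = 36 of N = 82).
Individual gaps: 32×(250000−85000) = 5280000; 4×(250000−210000) = 160000.
Aggregate gap = R5,440,000.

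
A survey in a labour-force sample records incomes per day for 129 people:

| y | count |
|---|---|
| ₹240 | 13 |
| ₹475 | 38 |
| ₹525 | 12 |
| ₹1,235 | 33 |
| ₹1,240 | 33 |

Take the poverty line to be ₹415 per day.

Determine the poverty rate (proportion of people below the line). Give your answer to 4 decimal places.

0.1008

13 of the 129 people have income below ₹415.
H = 13/129 = 0.1008.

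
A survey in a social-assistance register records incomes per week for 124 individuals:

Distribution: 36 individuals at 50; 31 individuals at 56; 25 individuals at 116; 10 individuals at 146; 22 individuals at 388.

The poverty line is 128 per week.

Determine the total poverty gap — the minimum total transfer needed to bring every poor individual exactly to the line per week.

5340

Poor units: 36×50, 31×56, 25×116 (q = 92 of N = 124).
Individual gaps: 36×(128−50) = 2808; 31×(128−56) = 2232; 25×(128−116) = 300.
Aggregate gap = 5340.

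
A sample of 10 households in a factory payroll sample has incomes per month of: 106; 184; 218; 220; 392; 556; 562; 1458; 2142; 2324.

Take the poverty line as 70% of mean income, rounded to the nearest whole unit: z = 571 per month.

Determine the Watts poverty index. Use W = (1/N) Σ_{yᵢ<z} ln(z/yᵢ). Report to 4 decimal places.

0.5152

Below the line: 106, 184, 218, 220, 392, 556, 562 (q = 7 of N = 10).
ln(z/y) terms: ln(571/106) = 1.6840; ln(571/184) = 1.1325; ln(571/218) = 0.9629; ln(571/220) = 0.9538; ln(571/392) = 0.3761; ln(571/556) = 0.0266; ln(571/562) = 0.0159.
W = 5.151695 / 10 = 0.5152.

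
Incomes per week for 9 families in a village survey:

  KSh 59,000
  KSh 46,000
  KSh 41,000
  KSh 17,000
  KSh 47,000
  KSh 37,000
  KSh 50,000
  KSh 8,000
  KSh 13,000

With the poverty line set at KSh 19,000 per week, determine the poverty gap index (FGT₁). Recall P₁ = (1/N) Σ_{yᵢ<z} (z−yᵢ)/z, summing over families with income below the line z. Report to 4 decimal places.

Poor units: KSh 8,000, KSh 13,000, KSh 17,000 (q = 3 of N = 9).
Shortfall ratios: (19000−8000)/19000 = 0.5789; (19000−13000)/19000 = 0.3158; (19000−17000)/19000 = 0.1053.
Σ = 1.000000. Dividing by the full population N = 9 gives P₁ = 0.1111.

0.1111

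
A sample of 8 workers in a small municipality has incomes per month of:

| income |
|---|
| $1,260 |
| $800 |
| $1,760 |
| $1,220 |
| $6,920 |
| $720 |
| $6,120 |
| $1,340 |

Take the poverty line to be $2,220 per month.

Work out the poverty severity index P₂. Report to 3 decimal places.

Poor units: $720, $800, $1,220, $1,260, $1,340, $1,760 (q = 6 of N = 8).
Normalized shortfalls: (2220−720)/2220 = 0.6757; (2220−800)/2220 = 0.6396; (2220−1220)/2220 = 0.4505; (2220−1260)/2220 = 0.4324; (2220−1340)/2220 = 0.3964; (2220−1760)/2220 = 0.2072.
Squared: 0.4565; 0.4091; 0.2029; 0.1870; 0.1571; 0.0429.
Sum = 1.455645; P₂ = 1.455645 / 8 = 0.182.

0.182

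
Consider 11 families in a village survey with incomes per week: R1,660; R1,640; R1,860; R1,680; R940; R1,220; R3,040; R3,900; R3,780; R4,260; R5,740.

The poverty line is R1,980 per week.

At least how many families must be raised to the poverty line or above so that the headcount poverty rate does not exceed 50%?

1

Currently q = 6 of N = 11 are below the line (H = 0.545).
A headcount ratio of at most 50% allows at most ⌊0.50 × 11⌋ = 5 poor families.
So at least 6 − 5 = 1 must be lifted.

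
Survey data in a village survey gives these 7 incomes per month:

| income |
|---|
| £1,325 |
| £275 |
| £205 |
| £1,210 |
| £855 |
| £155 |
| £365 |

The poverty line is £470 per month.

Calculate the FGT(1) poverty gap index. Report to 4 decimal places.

0.2675

Incomes under z: £155, £205, £275, £365 (q = 4 of N = 7).
Relative gaps: (470−155)/470 = 0.6702; (470−205)/470 = 0.5638; (470−275)/470 = 0.4149; (470−365)/470 = 0.2234.
Sum of shortfalls = 1.872340; P₁ averages over all N: 1.872340 / 7 = 0.2675.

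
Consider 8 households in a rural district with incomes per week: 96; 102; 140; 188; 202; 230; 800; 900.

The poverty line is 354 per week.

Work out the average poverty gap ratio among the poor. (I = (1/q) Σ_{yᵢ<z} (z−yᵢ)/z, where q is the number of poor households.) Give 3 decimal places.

Poor units: 96, 102, 140, 188, 202, 230 (q = 6 of N = 8).
Relative gaps: 0.7288, 0.7119, 0.6045, 0.4689, 0.4294, 0.3503; sum = 3.293785.
I averages over the q = 6 poor units only: 3.293785 / 6 = 0.549.

0.549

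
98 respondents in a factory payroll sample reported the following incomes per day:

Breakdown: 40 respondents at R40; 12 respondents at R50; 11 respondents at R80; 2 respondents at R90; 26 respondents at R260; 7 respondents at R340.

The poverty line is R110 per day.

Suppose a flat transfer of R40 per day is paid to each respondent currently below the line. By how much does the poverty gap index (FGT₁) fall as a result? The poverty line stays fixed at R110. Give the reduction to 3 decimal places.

Before: below the line — 40×R40, 12×R50, 11×R80, 2×R90; poverty gap index (FGT₁) = 0.36085.
After the R40 transfer: below the line — 40×R80, 12×R90; poverty gap index (FGT₁) = 0.13358.
Reduction = 0.36085 − 0.13358 = 0.227.

0.227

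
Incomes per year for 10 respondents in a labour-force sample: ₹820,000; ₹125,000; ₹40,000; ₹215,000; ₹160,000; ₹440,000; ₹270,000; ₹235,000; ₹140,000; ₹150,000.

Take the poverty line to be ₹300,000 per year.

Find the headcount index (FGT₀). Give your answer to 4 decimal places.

0.8000

8 of the 10 respondents have income below ₹300,000.
H = 8/10 = 0.8000.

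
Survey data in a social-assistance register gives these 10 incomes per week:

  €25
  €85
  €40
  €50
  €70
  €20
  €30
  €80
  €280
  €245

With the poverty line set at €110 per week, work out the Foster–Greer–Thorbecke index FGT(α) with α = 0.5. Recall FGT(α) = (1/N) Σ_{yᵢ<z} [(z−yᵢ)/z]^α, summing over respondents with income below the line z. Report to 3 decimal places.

Poor units: €20, €25, €30, €40, €50, €70, €80, €85 (q = 8 of N = 10).
Normalized shortfalls: (110−20)/110 = 0.8182; (110−25)/110 = 0.7727; (110−30)/110 = 0.7273; (110−40)/110 = 0.6364; (110−50)/110 = 0.5455; (110−70)/110 = 0.3636; (110−80)/110 = 0.2727; (110−85)/110 = 0.2273.
Raised to α = 0.5: 0.90453; 0.87905; 0.85280; 0.79772; 0.73855; 0.60302; 0.52223; 0.47673.
Sum = 5.774646; FGT(0.5) = 5.774646 / 10 = 0.577.

0.577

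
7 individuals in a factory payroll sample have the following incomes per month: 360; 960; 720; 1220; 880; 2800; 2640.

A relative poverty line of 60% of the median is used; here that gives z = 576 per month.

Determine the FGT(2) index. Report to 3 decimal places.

Incomes under z: 360 (q = 1 of N = 7).
Normalized shortfalls: (576−360)/576 = 0.3750.
Squared: 0.1406.
Sum = 0.140625; P₂ = 0.140625 / 7 = 0.020.

0.020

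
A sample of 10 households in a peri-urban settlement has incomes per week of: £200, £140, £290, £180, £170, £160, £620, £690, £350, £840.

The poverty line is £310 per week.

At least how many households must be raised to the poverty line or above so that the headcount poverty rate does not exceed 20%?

6 of the 10 households are poor, so H = 6/10 = 0.600.
A headcount ratio of at most 20% allows at most ⌊0.20 × 10⌋ = 2 poor households.
So at least 6 − 2 = 4 must be lifted.

4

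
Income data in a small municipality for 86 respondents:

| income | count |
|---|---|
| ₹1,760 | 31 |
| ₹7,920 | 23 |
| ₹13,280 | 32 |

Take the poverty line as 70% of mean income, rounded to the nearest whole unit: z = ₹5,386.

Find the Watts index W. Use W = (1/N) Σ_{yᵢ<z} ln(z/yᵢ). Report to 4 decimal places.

0.4032

Poor units: 31×₹1,760 (q = 31 of N = 86).
ln(z/y) terms: ln(5386/1760) = 1.1185 (×31).
W = 34.673165 / 86 = 0.4032.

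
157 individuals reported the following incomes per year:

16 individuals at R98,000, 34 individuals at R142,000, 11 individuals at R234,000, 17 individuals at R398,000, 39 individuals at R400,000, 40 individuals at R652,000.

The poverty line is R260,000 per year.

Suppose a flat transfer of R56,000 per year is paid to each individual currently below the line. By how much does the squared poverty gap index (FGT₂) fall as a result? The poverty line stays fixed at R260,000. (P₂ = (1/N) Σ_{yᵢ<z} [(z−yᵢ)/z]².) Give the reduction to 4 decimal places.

Before: below the line — 16×R98,000, 34×R142,000, 11×R234,000; squared poverty gap index (FGT₂) = 0.084871.
After the R56,000 transfer: below the line — 16×R154,000, 34×R198,000; squared poverty gap index (FGT₂) = 0.029253.
Reduction = 0.084871 − 0.029253 = 0.0556.

0.0556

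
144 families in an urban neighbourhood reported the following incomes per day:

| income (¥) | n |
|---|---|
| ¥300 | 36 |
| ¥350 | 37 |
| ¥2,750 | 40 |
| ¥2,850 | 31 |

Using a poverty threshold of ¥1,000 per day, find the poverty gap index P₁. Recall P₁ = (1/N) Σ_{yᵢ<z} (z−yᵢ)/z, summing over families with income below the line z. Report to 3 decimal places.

Poor units: 36×¥300, 37×¥350 (q = 73 of N = 144).
Relative gaps: (1000−300)/1000 = 0.7000 (×36); (1000−350)/1000 = 0.6500 (×37).
Σ = 49.250000. Dividing by the full population N = 144 gives P₁ = 0.342.

0.342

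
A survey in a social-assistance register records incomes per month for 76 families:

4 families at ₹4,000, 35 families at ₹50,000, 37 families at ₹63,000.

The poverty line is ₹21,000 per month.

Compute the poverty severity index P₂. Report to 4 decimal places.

Incomes under z: 4×₹4,000 (q = 4 of N = 76).
Relative gaps: (21000−4000)/21000 = 0.8095 (×4).
Squared: 0.6553 (×4).
Sum = 2.621315; P₂ = 2.621315 / 76 = 0.0345.

0.0345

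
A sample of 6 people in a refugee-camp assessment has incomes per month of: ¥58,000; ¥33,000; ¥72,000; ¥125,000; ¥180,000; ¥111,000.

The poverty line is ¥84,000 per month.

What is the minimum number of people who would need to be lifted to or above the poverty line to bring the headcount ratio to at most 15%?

3

Currently q = 3 of N = 6 are below the line (H = 0.500).
A headcount ratio of at most 15% allows at most ⌊0.15 × 6⌋ = 0 poor people.
So at least 3 − 0 = 3 must be lifted.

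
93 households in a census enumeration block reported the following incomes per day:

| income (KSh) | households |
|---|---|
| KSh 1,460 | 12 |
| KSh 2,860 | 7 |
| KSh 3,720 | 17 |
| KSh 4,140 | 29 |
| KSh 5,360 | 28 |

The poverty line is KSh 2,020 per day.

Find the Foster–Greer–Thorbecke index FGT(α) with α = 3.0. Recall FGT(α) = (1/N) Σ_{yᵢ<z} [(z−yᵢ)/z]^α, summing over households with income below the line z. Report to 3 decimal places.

Incomes under z: 12×KSh 1,460 (q = 12 of N = 93).
Gap ratios (z−y)/z: (2020−1460)/2020 = 0.2772 (×12).
Raised to α = 3.0: 0.02131 (×12).
Sum = 0.255677; FGT(3.0) = 0.255677 / 93 = 0.003.

0.003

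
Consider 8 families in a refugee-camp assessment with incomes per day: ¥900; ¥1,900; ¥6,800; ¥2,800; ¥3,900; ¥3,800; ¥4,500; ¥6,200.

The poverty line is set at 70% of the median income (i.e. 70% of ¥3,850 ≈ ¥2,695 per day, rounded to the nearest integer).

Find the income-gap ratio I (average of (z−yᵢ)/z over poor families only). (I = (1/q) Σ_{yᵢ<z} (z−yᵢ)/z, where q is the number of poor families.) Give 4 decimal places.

Below the line: ¥900, ¥1,900 (q = 2 of N = 8).
Relative gaps: 0.6660, 0.2950; sum = 0.961039.
The income-gap ratio divides by q (the poor only): 0.961039 / 2 = 0.4805.

0.4805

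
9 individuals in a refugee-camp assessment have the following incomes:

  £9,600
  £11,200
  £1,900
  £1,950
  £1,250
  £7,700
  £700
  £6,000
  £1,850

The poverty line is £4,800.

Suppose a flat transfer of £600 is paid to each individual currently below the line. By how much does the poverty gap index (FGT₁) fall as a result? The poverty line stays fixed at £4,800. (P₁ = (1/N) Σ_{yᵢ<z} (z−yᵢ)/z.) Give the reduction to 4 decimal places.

Before: below the line — £700, £1,250, £1,850, £1,900, £1,950; poverty gap index (FGT₁) = 0.378472.
After the £600 transfer: below the line — £1,300, £1,850, £2,450, £2,500, £2,550; poverty gap index (FGT₁) = 0.309028.
Reduction = 0.378472 − 0.309028 = 0.0694.

0.0694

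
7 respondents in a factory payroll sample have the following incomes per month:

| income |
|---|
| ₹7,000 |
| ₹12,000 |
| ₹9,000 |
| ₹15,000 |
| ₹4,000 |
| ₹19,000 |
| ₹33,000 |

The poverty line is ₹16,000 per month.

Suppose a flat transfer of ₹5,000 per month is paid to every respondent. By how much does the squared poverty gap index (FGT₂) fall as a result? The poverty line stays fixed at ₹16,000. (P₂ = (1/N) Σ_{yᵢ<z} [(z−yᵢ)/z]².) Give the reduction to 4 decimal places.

Before: below the line — ₹4,000, ₹7,000, ₹9,000, ₹12,000, ₹15,000; squared poverty gap index (FGT₂) = 0.162388.
After the ₹5,000 transfer: below the line — ₹9,000, ₹12,000, ₹14,000; squared poverty gap index (FGT₂) = 0.038504.
Reduction = 0.162388 − 0.038504 = 0.1239.

0.1239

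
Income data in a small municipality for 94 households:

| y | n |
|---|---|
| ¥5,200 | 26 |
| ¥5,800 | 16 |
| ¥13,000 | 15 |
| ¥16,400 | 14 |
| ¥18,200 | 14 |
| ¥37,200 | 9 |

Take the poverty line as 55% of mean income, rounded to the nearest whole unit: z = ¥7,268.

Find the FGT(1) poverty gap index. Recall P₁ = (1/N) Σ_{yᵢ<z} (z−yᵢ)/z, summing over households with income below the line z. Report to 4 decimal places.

Below the line: 26×¥5,200, 16×¥5,800 (q = 42 of N = 94).
Gap ratios (z−y)/z: (7268−5200)/7268 = 0.2845 (×26); (7268−5800)/7268 = 0.2020 (×16).
Σ = 10.629609. Dividing by the full population N = 94 gives P₁ = 0.1131.

0.1131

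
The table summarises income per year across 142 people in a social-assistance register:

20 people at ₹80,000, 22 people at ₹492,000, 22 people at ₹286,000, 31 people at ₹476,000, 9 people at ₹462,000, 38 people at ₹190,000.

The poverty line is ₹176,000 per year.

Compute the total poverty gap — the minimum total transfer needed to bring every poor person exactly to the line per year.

₹1,920,000

Poor units: 20×₹80,000 (q = 20 of N = 142).
Individual gaps: 20×(176000−80000) = 1920000.
Aggregate gap = ₹1,920,000.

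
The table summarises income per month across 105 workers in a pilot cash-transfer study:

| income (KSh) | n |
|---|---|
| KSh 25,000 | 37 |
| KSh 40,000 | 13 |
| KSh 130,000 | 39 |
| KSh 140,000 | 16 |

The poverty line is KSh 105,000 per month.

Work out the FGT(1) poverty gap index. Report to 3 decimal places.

Below z: 37×KSh 25,000, 13×KSh 40,000 (q = 50 of N = 105).
Relative gaps: (105000−25000)/105000 = 0.7619 (×37); (105000−40000)/105000 = 0.6190 (×13).
Σ = 36.238095. Dividing by the full population N = 105 gives P₁ = 0.345.

0.345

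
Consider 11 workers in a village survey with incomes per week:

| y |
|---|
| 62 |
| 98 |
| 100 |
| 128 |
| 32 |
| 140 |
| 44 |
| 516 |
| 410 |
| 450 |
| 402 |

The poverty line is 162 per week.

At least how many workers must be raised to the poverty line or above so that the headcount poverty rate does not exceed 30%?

Currently q = 7 of N = 11 are below the line (H = 0.636).
A headcount ratio of at most 30% allows at most ⌊0.30 × 11⌋ = 3 poor workers.
So at least 7 − 3 = 4 must be lifted.

4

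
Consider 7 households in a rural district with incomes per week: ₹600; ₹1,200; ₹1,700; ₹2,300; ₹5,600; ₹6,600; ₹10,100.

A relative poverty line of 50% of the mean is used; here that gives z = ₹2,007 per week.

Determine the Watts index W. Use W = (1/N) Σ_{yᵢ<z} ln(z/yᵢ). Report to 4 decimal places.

0.2697

Incomes under z: ₹600, ₹1,200, ₹1,700 (q = 3 of N = 7).
ln(z/y) terms: ln(2007/600) = 1.2075; ln(2007/1200) = 0.5143; ln(2007/1700) = 0.1660.
W = 1.887799 / 7 = 0.2697.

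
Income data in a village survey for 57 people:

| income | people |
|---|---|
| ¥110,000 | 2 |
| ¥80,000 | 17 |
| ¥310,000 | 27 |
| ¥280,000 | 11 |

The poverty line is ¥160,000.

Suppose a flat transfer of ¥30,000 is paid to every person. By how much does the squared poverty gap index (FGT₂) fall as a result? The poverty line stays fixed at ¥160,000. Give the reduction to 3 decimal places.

0.048

Before: below the line — 17×¥80,000, 2×¥110,000; squared poverty gap index (FGT₂) = 0.07799.
After the ¥30,000 transfer: below the line — 17×¥110,000, 2×¥140,000; squared poverty gap index (FGT₂) = 0.02967.
Reduction = 0.07799 − 0.02967 = 0.048.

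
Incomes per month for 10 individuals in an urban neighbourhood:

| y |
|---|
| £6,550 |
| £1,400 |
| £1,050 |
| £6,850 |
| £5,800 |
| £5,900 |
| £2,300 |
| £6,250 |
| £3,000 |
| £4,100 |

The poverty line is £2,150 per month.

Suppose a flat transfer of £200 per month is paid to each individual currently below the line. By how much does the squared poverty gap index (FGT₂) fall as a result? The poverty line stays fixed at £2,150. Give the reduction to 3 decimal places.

Before: below the line — £1,050, £1,400; squared poverty gap index (FGT₂) = 0.03835.
After the £200 transfer: below the line — £1,250, £1,600; squared poverty gap index (FGT₂) = 0.02407.
Reduction = 0.03835 − 0.02407 = 0.014.

0.014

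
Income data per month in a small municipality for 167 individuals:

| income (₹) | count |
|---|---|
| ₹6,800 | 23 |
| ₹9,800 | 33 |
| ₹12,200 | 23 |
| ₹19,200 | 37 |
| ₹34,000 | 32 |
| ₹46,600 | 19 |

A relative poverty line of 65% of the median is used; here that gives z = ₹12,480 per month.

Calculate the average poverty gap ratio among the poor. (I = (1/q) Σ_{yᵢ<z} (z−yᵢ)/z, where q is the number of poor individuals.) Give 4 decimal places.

0.2287

Poor units: 23×₹6,800, 33×₹9,800, 23×₹12,200 (q = 79 of N = 167).
Relative gaps: 0.4551 (×23), 0.2147 (×33), 0.0224 (×23); sum = 18.070513.
The income-gap ratio divides by q (the poor only): 18.070513 / 79 = 0.2287.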